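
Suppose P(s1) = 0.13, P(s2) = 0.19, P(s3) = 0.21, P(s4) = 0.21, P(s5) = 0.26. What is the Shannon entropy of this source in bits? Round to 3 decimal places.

2.289 bits

H = −Σ pᵢ log₂ pᵢ.
−0.13·log₂(0.13) = 0.3826
−0.19·log₂(0.19) = 0.4552
−0.21·log₂(0.21) = 0.4728
−0.21·log₂(0.21) = 0.4728
−0.26·log₂(0.26) = 0.5053
Sum ≈ 2.2888 → 2.289 bits.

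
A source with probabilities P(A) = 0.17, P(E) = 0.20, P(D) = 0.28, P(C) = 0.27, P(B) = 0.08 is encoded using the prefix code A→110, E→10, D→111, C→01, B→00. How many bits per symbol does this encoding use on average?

2.45 bits/symbol

L̄ = Σ pᵢ·ℓᵢ = 0.17·3 + 0.20·2 + 0.28·3 + 0.27·2 + 0.08·2 = 2.45 bits/symbol.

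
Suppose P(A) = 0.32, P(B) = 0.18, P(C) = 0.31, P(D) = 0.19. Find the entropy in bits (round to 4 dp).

1.9504 bits

H = −Σ pᵢ log₂ pᵢ.
−0.32·log₂(0.32) = 0.5260
−0.18·log₂(0.18) = 0.4453
−0.31·log₂(0.31) = 0.5238
−0.19·log₂(0.19) = 0.4552
Sum ≈ 1.9504 → 1.9504 bits.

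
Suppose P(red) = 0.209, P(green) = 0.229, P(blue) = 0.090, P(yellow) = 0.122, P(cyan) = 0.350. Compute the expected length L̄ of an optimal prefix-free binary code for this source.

Repeatedly combine the two least-probable nodes; the expected code length is the sum of the merged weights.
merge 9/100 + 61/500 → 53/250
merge 209/1000 + 53/250 → 421/1000
merge 229/1000 + 7/20 → 579/1000
merge 421/1000 + 579/1000 → 1
L = 53/250 + 421/1000 + 579/1000 + 1 = 553/250 = 2.212 bits/symbol.

2.212 bits/symbol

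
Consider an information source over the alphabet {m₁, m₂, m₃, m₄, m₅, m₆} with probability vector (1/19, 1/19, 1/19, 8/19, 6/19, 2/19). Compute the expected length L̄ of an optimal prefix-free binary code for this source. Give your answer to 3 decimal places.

2.105 bits/symbol

Repeatedly combine the two least-probable nodes; the expected code length is the sum of the merged weights.
merge 1/19 + 1/19 → 2/19
merge 1/19 + 2/19 → 3/19
merge 2/19 + 3/19 → 5/19
merge 5/19 + 6/19 → 11/19
merge 8/19 + 11/19 → 1
L = 2/19 + 3/19 + 5/19 + 11/19 + 1 = 40/19 ≈ 2.105 bits/symbol.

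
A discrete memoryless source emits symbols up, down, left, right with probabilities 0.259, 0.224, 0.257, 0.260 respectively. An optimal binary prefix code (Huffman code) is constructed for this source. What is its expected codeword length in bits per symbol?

Repeatedly combine the two least-probable nodes; the expected code length is the sum of the merged weights.
merge 28/125 + 257/1000 → 481/1000
merge 259/1000 + 13/50 → 519/1000
merge 481/1000 + 519/1000 → 1
L = 481/1000 + 519/1000 + 1 = 2 bits/symbol.

2 bits/symbol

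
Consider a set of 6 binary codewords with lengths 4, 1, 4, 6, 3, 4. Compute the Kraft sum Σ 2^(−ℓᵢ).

0.828125

With common denominator 2^6 = 64: Σ 2^(−ℓᵢ) = 4/64 + 32/64 + 4/64 + 1/64 + 8/64 + 4/64 = 53/64 = 0.828125.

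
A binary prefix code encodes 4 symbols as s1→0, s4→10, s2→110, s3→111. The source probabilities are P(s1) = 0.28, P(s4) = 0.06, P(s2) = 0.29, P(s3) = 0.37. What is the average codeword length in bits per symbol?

2.38 bits/symbol

L̄ = Σ pᵢ·ℓᵢ = 0.28·1 + 0.06·2 + 0.29·3 + 0.37·3 = 2.38 bits/symbol.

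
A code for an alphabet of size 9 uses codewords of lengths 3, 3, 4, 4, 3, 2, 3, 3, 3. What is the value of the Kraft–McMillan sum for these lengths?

With common denominator 2^4 = 16: Σ 2^(−ℓᵢ) = 2/16 + 2/16 + 1/16 + 1/16 + 2/16 + 4/16 + 2/16 + 2/16 + 2/16 = 18/16 = 1.125.

1.125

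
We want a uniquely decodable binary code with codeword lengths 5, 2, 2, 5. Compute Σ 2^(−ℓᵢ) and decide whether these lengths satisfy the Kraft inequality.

With common denominator 2^5 = 32: Σ 2^(−ℓᵢ) = 1/32 + 8/32 + 8/32 + 1/32 = 18/32 = 0.5625.
Kraft's inequality requires Σ ≤ 1; here Σ = 0.5625 ≤ 1, so such a prefix code exists.

0.5625; yes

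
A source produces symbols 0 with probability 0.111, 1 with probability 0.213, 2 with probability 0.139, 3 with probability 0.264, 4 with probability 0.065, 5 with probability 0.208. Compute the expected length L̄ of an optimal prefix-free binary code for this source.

2.491 bits/symbol

Repeatedly combine the two least-probable nodes; the expected code length is the sum of the merged weights.
merge 13/200 + 111/1000 → 22/125
merge 139/1000 + 22/125 → 63/200
merge 26/125 + 213/1000 → 421/1000
merge 33/125 + 63/200 → 579/1000
merge 421/1000 + 579/1000 → 1
L = 22/125 + 63/200 + 421/1000 + 579/1000 + 1 = 2491/1000 = 2.491 bits/symbol.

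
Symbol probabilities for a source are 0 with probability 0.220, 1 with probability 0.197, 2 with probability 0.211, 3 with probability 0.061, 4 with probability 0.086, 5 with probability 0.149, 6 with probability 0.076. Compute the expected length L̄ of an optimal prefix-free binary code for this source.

Repeatedly combine the two least-probable nodes; the expected code length is the sum of the merged weights.
merge 61/1000 + 19/250 → 137/1000
merge 43/500 + 137/1000 → 223/1000
merge 149/1000 + 197/1000 → 173/500
merge 211/1000 + 11/50 → 431/1000
merge 223/1000 + 173/500 → 569/1000
merge 431/1000 + 569/1000 → 1
L = 137/1000 + 223/1000 + 173/500 + 431/1000 + 569/1000 + 1 = 1353/500 = 2.706 bits/symbol.

2.706 bits/symbol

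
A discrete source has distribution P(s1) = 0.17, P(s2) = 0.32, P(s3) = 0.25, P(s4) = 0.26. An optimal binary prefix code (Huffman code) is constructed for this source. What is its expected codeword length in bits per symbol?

Repeatedly combine the two least-probable nodes; the expected code length is the sum of the merged weights.
merge 17/100 + 1/4 → 21/50
merge 13/50 + 8/25 → 29/50
merge 21/50 + 29/50 → 1
L = 21/50 + 29/50 + 1 = 2 bits/symbol.

2 bits/symbol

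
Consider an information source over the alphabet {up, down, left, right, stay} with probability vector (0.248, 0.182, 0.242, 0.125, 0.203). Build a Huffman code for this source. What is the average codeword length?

2.307 bits/symbol

Repeatedly combine the two least-probable nodes; the expected code length is the sum of the merged weights.
merge 1/8 + 91/500 → 307/1000
merge 203/1000 + 121/500 → 89/200
merge 31/125 + 307/1000 → 111/200
merge 89/200 + 111/200 → 1
L = 307/1000 + 89/200 + 111/200 + 1 = 2307/1000 = 2.307 bits/symbol.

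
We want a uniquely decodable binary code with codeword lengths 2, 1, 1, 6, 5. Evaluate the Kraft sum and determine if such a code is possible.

1.296875; no

With common denominator 2^6 = 64: Σ 2^(−ℓᵢ) = 16/64 + 32/64 + 32/64 + 1/64 + 2/64 = 83/64 = 1.296875.
Kraft's inequality requires Σ ≤ 1; here Σ = 1.296875 > 1, so no such prefix code exists.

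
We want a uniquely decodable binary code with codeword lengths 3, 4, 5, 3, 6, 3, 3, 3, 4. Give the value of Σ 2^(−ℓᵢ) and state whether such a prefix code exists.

With common denominator 2^6 = 64: Σ 2^(−ℓᵢ) = 8/64 + 4/64 + 2/64 + 8/64 + 1/64 + 8/64 + 8/64 + 8/64 + 4/64 = 51/64 = 0.796875.
Kraft's inequality requires Σ ≤ 1; here Σ = 0.796875 ≤ 1, so such a prefix code exists.

0.796875; yes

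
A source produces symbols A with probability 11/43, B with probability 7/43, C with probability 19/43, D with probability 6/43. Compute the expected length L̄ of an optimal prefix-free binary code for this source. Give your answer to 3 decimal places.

Repeatedly combine the two least-probable nodes; the expected code length is the sum of the merged weights.
merge 6/43 + 7/43 → 13/43
merge 11/43 + 13/43 → 24/43
merge 19/43 + 24/43 → 1
L = 13/43 + 24/43 + 1 = 80/43 ≈ 1.860 bits/symbol.

1.860 bits/symbol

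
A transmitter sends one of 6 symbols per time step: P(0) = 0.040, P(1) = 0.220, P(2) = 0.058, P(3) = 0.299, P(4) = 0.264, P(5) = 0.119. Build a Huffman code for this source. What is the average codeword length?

2.315 bits/symbol

Repeatedly combine the two least-probable nodes; the expected code length is the sum of the merged weights.
merge 1/25 + 29/500 → 49/500
merge 49/500 + 119/1000 → 217/1000
merge 217/1000 + 11/50 → 437/1000
merge 33/125 + 299/1000 → 563/1000
merge 437/1000 + 563/1000 → 1
L = 49/500 + 217/1000 + 437/1000 + 563/1000 + 1 = 463/200 = 2.315 bits/symbol.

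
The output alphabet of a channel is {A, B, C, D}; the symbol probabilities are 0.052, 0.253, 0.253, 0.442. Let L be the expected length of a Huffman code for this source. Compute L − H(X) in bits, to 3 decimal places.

0.117 bits

Entropy H = −Σ p log₂ p ≈ 1.7457 bits.
Huffman merges: 13/250+253/1000→61/200; 253/1000+61/200→279/500; 221/500+279/500→1. L = 1863/1000 ≈ 1.8630.
L − H = 1.8630 − 1.7457 = 0.117 bits.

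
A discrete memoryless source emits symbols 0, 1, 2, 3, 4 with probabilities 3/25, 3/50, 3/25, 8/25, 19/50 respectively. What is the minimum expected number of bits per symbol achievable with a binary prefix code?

2.1 bits/symbol

Repeatedly combine the two least-probable nodes; the expected code length is the sum of the merged weights.
merge 3/50 + 3/25 → 9/50
merge 3/25 + 9/50 → 3/10
merge 3/10 + 8/25 → 31/50
merge 19/50 + 31/50 → 1
L = 9/50 + 3/10 + 31/50 + 1 = 21/10 = 2.1 bits/symbol.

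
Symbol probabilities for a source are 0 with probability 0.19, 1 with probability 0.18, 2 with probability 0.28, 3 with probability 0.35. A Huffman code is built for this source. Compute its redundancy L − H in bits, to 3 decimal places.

Entropy H = −Σ p log₂ p ≈ 1.9449 bits.
Huffman merges: 9/50+19/100→37/100; 7/25+7/20→63/100; 37/100+63/100→1. L = 2 ≈ 2.0000.
L − H = 2.0000 − 1.9449 = 0.055 bits.

0.055 bits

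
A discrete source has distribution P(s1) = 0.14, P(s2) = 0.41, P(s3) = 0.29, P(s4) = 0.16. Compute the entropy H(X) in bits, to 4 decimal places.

1.8654 bits

H = −Σ pᵢ log₂ pᵢ.
−0.14·log₂(0.14) = 0.3971
−0.41·log₂(0.41) = 0.5274
−0.29·log₂(0.29) = 0.5179
−0.16·log₂(0.16) = 0.4230
Sum ≈ 1.8654 → 1.8654 bits.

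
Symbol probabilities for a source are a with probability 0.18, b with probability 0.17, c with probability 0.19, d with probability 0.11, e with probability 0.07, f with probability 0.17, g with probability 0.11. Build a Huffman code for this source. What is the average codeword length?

2.81 bits/symbol

Repeatedly combine the two least-probable nodes; the expected code length is the sum of the merged weights.
merge 7/100 + 11/100 → 9/50
merge 11/100 + 17/100 → 7/25
merge 17/100 + 9/50 → 7/20
merge 9/50 + 19/100 → 37/100
merge 7/25 + 7/20 → 63/100
merge 37/100 + 63/100 → 1
L = 9/50 + 7/25 + 7/20 + 37/100 + 63/100 + 1 = 281/100 = 2.81 bits/symbol.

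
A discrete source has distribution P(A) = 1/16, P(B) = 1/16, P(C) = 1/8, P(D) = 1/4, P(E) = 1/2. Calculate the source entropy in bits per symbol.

Each probability is a power of 1/2, so log₂(1/p) is an integer.
H = Σ p·log₂(1/p) = 1/16·4 + 1/16·4 + 1/8·3 + 1/4·2 + 1/2·1 = 1.875 bits.

1.875 bits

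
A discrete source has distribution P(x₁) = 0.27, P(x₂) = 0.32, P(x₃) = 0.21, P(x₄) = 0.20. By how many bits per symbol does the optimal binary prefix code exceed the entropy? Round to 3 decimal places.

Entropy H = −Σ p log₂ p ≈ 1.9733 bits.
Huffman merges: 1/5+21/100→41/100; 27/100+8/25→59/100; 41/100+59/100→1. L = 2 ≈ 2.0000.
L − H = 2.0000 − 1.9733 = 0.027 bits.

0.027 bits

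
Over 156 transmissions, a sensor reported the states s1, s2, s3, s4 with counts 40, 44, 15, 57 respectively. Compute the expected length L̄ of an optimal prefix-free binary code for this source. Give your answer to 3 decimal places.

1.987 bits/symbol

Probabilities are the counts divided by 156.
Repeatedly combine the two least-probable nodes; the expected code length is the sum of the merged weights.
merge 5/52 + 10/39 → 55/156
merge 11/39 + 55/156 → 33/52
merge 19/52 + 33/52 → 1
L = 55/156 + 33/52 + 1 = 155/78 ≈ 1.987 bits/symbol.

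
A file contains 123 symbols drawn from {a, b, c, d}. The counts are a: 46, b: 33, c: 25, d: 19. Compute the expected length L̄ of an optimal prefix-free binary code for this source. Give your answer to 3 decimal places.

Probabilities are the counts divided by 123.
Repeatedly combine the two least-probable nodes; the expected code length is the sum of the merged weights.
merge 19/123 + 25/123 → 44/123
merge 11/41 + 44/123 → 77/123
merge 46/123 + 77/123 → 1
L = 44/123 + 77/123 + 1 = 244/123 ≈ 1.984 bits/symbol.

1.984 bits/symbol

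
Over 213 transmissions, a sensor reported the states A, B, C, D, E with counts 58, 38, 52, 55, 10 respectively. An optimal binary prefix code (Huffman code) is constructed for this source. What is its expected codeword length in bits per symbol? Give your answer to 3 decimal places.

Probabilities are the counts divided by 213.
Repeatedly combine the two least-probable nodes; the expected code length is the sum of the merged weights.
merge 10/213 + 38/213 → 16/71
merge 16/71 + 52/213 → 100/213
merge 55/213 + 58/213 → 113/213
merge 100/213 + 113/213 → 1
L = 16/71 + 100/213 + 113/213 + 1 = 158/71 ≈ 2.225 bits/symbol.

2.225 bits/symbol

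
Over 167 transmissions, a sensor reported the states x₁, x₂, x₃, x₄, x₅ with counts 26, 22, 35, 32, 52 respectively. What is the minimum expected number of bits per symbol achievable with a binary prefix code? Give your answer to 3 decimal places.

2.287 bits/symbol

Probabilities are the counts divided by 167.
Repeatedly combine the two least-probable nodes; the expected code length is the sum of the merged weights.
merge 22/167 + 26/167 → 48/167
merge 32/167 + 35/167 → 67/167
merge 48/167 + 52/167 → 100/167
merge 67/167 + 100/167 → 1
L = 48/167 + 67/167 + 100/167 + 1 = 382/167 ≈ 2.287 bits/symbol.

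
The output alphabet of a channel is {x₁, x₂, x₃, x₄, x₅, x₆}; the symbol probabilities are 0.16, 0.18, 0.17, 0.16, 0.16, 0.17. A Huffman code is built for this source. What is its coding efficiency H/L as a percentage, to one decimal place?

Entropy H = −Σ p log₂ p ≈ 2.5835 bits.
Huffman merges: 4/25+4/25→8/25; 4/25+17/100→33/100; 17/100+9/50→7/20; 8/25+33/100→13/20; 7/20+13/20→1. L = 53/20 ≈ 2.6500.
Efficiency = H/L = 2.5835/2.6500 = 97.5%.

97.5%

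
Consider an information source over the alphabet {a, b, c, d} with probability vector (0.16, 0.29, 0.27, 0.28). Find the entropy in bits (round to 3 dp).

1.965 bits

H = −Σ pᵢ log₂ pᵢ.
−0.16·log₂(0.16) = 0.4230
−0.29·log₂(0.29) = 0.5179
−0.27·log₂(0.27) = 0.5100
−0.28·log₂(0.28) = 0.5142
Sum ≈ 1.9652 → 1.965 bits.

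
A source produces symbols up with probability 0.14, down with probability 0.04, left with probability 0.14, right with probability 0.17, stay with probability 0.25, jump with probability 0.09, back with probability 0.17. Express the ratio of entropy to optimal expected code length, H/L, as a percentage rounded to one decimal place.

98.2%

Entropy H = −Σ p log₂ p ≈ 2.6618 bits.
Huffman merges: 1/25+9/100→13/100; 13/100+7/50→27/100; 7/50+17/100→31/100; 17/100+1/4→21/50; 27/100+31/100→29/50; 21/50+29/50→1. L = 271/100 ≈ 2.7100.
Efficiency = H/L = 2.6618/2.7100 = 98.2%.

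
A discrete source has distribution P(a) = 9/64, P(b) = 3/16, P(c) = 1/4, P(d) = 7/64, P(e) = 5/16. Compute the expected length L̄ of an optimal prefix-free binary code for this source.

2.25 bits/symbol

Repeatedly combine the two least-probable nodes; the expected code length is the sum of the merged weights.
merge 7/64 + 9/64 → 1/4
merge 3/16 + 1/4 → 7/16
merge 1/4 + 5/16 → 9/16
merge 7/16 + 9/16 → 1
L = 1/4 + 7/16 + 9/16 + 1 = 9/4 = 2.25 bits/symbol.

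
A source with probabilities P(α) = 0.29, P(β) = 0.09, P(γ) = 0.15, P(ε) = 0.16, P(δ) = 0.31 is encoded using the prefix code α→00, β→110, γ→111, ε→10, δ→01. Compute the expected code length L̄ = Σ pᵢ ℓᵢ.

L̄ = Σ pᵢ·ℓᵢ = 0.29·2 + 0.09·3 + 0.15·3 + 0.16·2 + 0.31·2 = 2.24 bits/symbol.

2.24 bits/symbol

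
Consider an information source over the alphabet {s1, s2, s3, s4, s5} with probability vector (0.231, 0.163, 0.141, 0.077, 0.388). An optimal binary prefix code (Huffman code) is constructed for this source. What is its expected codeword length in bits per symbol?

Repeatedly combine the two least-probable nodes; the expected code length is the sum of the merged weights.
merge 77/1000 + 141/1000 → 109/500
merge 163/1000 + 109/500 → 381/1000
merge 231/1000 + 381/1000 → 153/250
merge 97/250 + 153/250 → 1
L = 109/500 + 381/1000 + 153/250 + 1 = 2211/1000 = 2.211 bits/symbol.

2.211 bits/symbol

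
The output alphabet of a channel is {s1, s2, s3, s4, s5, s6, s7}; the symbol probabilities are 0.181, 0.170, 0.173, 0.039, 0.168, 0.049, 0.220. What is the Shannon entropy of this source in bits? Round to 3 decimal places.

2.627 bits

H = −Σ pᵢ log₂ pᵢ.
−0.181·log₂(0.181) = 0.4463
−0.170·log₂(0.170) = 0.4346
−0.173·log₂(0.173) = 0.4379
−0.039·log₂(0.039) = 0.1825
−0.168·log₂(0.168) = 0.4323
−0.049·log₂(0.049) = 0.2132
−0.220·log₂(0.220) = 0.4806
Sum ≈ 2.6275 → 2.627 bits.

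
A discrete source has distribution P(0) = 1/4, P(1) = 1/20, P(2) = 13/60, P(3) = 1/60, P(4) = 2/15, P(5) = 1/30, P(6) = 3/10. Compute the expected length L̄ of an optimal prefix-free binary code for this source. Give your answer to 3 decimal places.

Repeatedly combine the two least-probable nodes; the expected code length is the sum of the merged weights.
merge 1/60 + 1/30 → 1/20
merge 1/20 + 1/20 → 1/10
merge 1/10 + 2/15 → 7/30
merge 13/60 + 7/30 → 9/20
merge 1/4 + 3/10 → 11/20
merge 9/20 + 11/20 → 1
L = 1/20 + 1/10 + 7/30 + 9/20 + 11/20 + 1 = 143/60 ≈ 2.383 bits/symbol.

2.383 bits/symbol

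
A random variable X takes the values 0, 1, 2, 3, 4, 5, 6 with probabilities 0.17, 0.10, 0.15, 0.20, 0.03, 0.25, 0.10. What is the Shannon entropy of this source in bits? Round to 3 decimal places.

2.626 bits

H = −Σ pᵢ log₂ pᵢ.
−0.17·log₂(0.17) = 0.4346
−0.10·log₂(0.10) = 0.3322
−0.15·log₂(0.15) = 0.4105
−0.20·log₂(0.20) = 0.4644
−0.03·log₂(0.03) = 0.1518
−0.25·log₂(0.25) = 0.5000
−0.10·log₂(0.10) = 0.3322
Sum ≈ 2.6257 → 2.626 bits.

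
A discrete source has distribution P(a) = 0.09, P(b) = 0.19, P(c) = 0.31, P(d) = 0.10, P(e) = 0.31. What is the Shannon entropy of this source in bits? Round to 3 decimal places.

H = −Σ pᵢ log₂ pᵢ.
−0.09·log₂(0.09) = 0.3127
−0.19·log₂(0.19) = 0.4552
−0.31·log₂(0.31) = 0.5238
−0.10·log₂(0.10) = 0.3322
−0.31·log₂(0.31) = 0.5238
Sum ≈ 2.1477 → 2.148 bits.

2.148 bits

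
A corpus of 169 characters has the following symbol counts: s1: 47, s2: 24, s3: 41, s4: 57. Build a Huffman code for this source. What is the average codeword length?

2 bits/symbol

Probabilities are the counts divided by 169.
Repeatedly combine the two least-probable nodes; the expected code length is the sum of the merged weights.
merge 24/169 + 41/169 → 5/13
merge 47/169 + 57/169 → 8/13
merge 5/13 + 8/13 → 1
L = 5/13 + 8/13 + 1 = 2 bits/symbol.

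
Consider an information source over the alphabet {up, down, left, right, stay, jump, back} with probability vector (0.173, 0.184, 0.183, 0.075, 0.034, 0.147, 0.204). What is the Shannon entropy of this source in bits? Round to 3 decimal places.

2.656 bits

H = −Σ pᵢ log₂ pᵢ.
−0.173·log₂(0.173) = 0.4379
−0.184·log₂(0.184) = 0.4494
−0.183·log₂(0.183) = 0.4484
−0.075·log₂(0.075) = 0.2803
−0.034·log₂(0.034) = 0.1659
−0.147·log₂(0.147) = 0.4066
−0.204·log₂(0.204) = 0.4678
Sum ≈ 2.6562 → 2.656 bits.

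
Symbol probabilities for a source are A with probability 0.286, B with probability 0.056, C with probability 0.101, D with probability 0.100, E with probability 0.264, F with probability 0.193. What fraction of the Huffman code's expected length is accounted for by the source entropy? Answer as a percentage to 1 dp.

98.7%

Entropy H = −Σ p log₂ p ≈ 2.3809 bits.
Huffman merges: 7/125+1/10→39/250; 101/1000+39/250→257/1000; 193/1000+257/1000→9/20; 33/125+143/500→11/20; 9/20+11/20→1. L = 2413/1000 ≈ 2.4130.
Efficiency = H/L = 2.3809/2.4130 = 98.7%.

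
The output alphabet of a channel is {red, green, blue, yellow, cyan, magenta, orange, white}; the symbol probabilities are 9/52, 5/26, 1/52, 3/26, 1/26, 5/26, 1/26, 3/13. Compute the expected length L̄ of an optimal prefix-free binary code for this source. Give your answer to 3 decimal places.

2.731 bits/symbol

Repeatedly combine the two least-probable nodes; the expected code length is the sum of the merged weights.
merge 1/52 + 1/26 → 3/52
merge 1/26 + 3/52 → 5/52
merge 5/52 + 3/26 → 11/52
merge 9/52 + 5/26 → 19/52
merge 5/26 + 11/52 → 21/52
merge 3/13 + 19/52 → 31/52
merge 21/52 + 31/52 → 1
L = 3/52 + 5/52 + 11/52 + 19/52 + 21/52 + 31/52 + 1 = 71/26 ≈ 2.731 bits/symbol.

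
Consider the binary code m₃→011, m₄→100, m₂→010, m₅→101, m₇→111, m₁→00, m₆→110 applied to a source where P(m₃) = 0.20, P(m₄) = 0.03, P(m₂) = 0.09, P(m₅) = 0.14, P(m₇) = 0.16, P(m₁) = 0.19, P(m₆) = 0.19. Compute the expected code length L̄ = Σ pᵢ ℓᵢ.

2.81 bits/symbol

L̄ = Σ pᵢ·ℓᵢ = 0.20·3 + 0.03·3 + 0.09·3 + 0.14·3 + 0.16·3 + 0.19·2 + 0.19·3 = 2.81 bits/symbol.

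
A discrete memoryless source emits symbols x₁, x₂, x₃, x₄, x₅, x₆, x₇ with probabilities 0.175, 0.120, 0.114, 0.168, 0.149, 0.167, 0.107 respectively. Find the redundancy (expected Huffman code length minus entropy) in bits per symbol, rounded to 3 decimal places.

0.043 bits

Entropy H = −Σ p log₂ p ≈ 2.7821 bits.
Huffman merges: 107/1000+57/500→221/1000; 3/25+149/1000→269/1000; 167/1000+21/125→67/200; 7/40+221/1000→99/250; 269/1000+67/200→151/250; 99/250+151/250→1. L = 113/40 ≈ 2.8250.
L − H = 2.8250 − 2.7821 = 0.043 bits.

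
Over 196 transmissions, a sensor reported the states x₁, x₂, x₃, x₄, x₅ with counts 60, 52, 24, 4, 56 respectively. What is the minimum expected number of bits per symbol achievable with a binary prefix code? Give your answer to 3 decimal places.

2.143 bits/symbol

Probabilities are the counts divided by 196.
Repeatedly combine the two least-probable nodes; the expected code length is the sum of the merged weights.
merge 1/49 + 6/49 → 1/7
merge 1/7 + 13/49 → 20/49
merge 2/7 + 15/49 → 29/49
merge 20/49 + 29/49 → 1
L = 1/7 + 20/49 + 29/49 + 1 = 15/7 ≈ 2.143 bits/symbol.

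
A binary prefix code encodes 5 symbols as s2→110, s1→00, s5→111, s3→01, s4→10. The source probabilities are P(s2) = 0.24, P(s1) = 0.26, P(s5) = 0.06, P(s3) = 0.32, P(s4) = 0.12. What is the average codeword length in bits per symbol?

2.3 bits/symbol

L̄ = Σ pᵢ·ℓᵢ = 0.24·3 + 0.26·2 + 0.06·3 + 0.32·2 + 0.12·2 = 2.3 bits/symbol.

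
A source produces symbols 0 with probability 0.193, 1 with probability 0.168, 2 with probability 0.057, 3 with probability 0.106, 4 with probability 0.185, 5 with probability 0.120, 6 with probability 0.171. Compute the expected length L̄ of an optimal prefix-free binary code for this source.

2.785 bits/symbol

Repeatedly combine the two least-probable nodes; the expected code length is the sum of the merged weights.
merge 57/1000 + 53/500 → 163/1000
merge 3/25 + 163/1000 → 283/1000
merge 21/125 + 171/1000 → 339/1000
merge 37/200 + 193/1000 → 189/500
merge 283/1000 + 339/1000 → 311/500
merge 189/500 + 311/500 → 1
L = 163/1000 + 283/1000 + 339/1000 + 189/500 + 311/500 + 1 = 557/200 = 2.785 bits/symbol.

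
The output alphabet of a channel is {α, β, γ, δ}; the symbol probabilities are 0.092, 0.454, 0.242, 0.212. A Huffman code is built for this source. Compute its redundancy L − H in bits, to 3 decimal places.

0.046 bits

Entropy H = −Σ p log₂ p ≈ 1.8037 bits.
Huffman merges: 23/250+53/250→38/125; 121/500+38/125→273/500; 227/500+273/500→1. L = 37/20 ≈ 1.8500.
L − H = 1.8500 − 1.8037 = 0.046 bits.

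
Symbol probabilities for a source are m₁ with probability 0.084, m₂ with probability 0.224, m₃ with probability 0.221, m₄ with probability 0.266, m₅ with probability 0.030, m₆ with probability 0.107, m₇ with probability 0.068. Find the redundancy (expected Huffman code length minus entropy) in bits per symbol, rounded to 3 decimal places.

Entropy H = −Σ p log₂ p ≈ 2.5337 bits.
Huffman merges: 3/100+17/250→49/500; 21/250+49/500→91/500; 107/1000+91/500→289/1000; 221/1000+28/125→89/200; 133/500+289/1000→111/200; 89/200+111/200→1. L = 2569/1000 ≈ 2.5690.
L − H = 2.5690 − 2.5337 = 0.035 bits.

0.035 bits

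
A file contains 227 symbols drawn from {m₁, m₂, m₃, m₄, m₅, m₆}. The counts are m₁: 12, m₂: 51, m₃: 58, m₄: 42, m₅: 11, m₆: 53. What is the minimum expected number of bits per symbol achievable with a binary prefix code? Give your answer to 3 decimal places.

2.388 bits/symbol

Probabilities are the counts divided by 227.
Repeatedly combine the two least-probable nodes; the expected code length is the sum of the merged weights.
merge 11/227 + 12/227 → 23/227
merge 23/227 + 42/227 → 65/227
merge 51/227 + 53/227 → 104/227
merge 58/227 + 65/227 → 123/227
merge 104/227 + 123/227 → 1
L = 23/227 + 65/227 + 104/227 + 123/227 + 1 = 542/227 ≈ 2.388 bits/symbol.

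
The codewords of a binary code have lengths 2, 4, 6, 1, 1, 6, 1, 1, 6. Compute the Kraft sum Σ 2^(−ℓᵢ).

With common denominator 2^6 = 64: Σ 2^(−ℓᵢ) = 16/64 + 4/64 + 1/64 + 32/64 + 32/64 + 1/64 + 32/64 + 32/64 + 1/64 = 151/64 = 2.359375.

2.359375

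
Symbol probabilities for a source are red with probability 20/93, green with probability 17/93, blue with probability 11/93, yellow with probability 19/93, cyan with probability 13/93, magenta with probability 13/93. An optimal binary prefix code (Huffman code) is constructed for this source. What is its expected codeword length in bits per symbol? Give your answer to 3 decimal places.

Repeatedly combine the two least-probable nodes; the expected code length is the sum of the merged weights.
merge 11/93 + 13/93 → 8/31
merge 13/93 + 17/93 → 10/31
merge 19/93 + 20/93 → 13/31
merge 8/31 + 10/31 → 18/31
merge 13/31 + 18/31 → 1
L = 8/31 + 10/31 + 13/31 + 18/31 + 1 = 80/31 ≈ 2.581 bits/symbol.

2.581 bits/symbol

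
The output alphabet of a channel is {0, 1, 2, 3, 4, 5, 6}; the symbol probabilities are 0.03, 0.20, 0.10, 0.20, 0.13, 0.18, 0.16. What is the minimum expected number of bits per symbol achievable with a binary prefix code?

Repeatedly combine the two least-probable nodes; the expected code length is the sum of the merged weights.
merge 3/100 + 1/10 → 13/100
merge 13/100 + 13/100 → 13/50
merge 4/25 + 9/50 → 17/50
merge 1/5 + 1/5 → 2/5
merge 13/50 + 17/50 → 3/5
merge 2/5 + 3/5 → 1
L = 13/100 + 13/50 + 17/50 + 2/5 + 3/5 + 1 = 273/100 = 2.73 bits/symbol.

2.73 bits/symbol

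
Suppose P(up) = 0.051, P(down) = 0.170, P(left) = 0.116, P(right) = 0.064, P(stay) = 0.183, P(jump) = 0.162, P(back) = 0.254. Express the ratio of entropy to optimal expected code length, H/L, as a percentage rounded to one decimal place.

98.7%

Entropy H = −Σ p log₂ p ≈ 2.6438 bits.
Huffman merges: 51/1000+8/125→23/200; 23/200+29/250→231/1000; 81/500+17/100→83/250; 183/1000+231/1000→207/500; 127/500+83/250→293/500; 207/500+293/500→1. L = 1339/500 ≈ 2.6780.
Efficiency = H/L = 2.6438/2.6780 = 98.7%.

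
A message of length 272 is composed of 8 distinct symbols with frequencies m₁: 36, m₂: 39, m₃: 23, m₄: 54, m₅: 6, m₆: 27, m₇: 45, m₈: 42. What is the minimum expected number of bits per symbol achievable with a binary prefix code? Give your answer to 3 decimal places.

Probabilities are the counts divided by 272.
Repeatedly combine the two least-probable nodes; the expected code length is the sum of the merged weights.
merge 3/136 + 23/272 → 29/272
merge 27/272 + 29/272 → 7/34
merge 9/68 + 39/272 → 75/272
merge 21/136 + 45/272 → 87/272
merge 27/136 + 7/34 → 55/136
merge 75/272 + 87/272 → 81/136
merge 55/136 + 81/136 → 1
L = 29/272 + 7/34 + 75/272 + 87/272 + 55/136 + 81/136 + 1 = 791/272 ≈ 2.908 bits/symbol.

2.908 bits/symbol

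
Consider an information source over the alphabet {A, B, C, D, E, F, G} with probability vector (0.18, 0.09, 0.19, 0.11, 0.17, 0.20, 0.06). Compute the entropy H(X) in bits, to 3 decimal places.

2.706 bits

H = −Σ pᵢ log₂ pᵢ.
−0.18·log₂(0.18) = 0.4453
−0.09·log₂(0.09) = 0.3127
−0.19·log₂(0.19) = 0.4552
−0.11·log₂(0.11) = 0.3503
−0.17·log₂(0.17) = 0.4346
−0.20·log₂(0.20) = 0.4644
−0.06·log₂(0.06) = 0.2435
Sum ≈ 2.7060 → 2.706 bits.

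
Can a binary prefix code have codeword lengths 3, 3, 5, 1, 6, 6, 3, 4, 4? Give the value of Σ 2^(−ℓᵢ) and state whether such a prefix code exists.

1.0625; no

With common denominator 2^6 = 64: Σ 2^(−ℓᵢ) = 8/64 + 8/64 + 2/64 + 32/64 + 1/64 + 1/64 + 8/64 + 4/64 + 4/64 = 68/64 = 1.0625.
Kraft's inequality requires Σ ≤ 1; here Σ = 1.0625 > 1, so no such prefix code exists.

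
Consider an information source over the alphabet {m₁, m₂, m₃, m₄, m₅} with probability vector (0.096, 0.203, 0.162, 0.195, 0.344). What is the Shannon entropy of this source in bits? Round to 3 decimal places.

H = −Σ pᵢ log₂ pᵢ.
−0.096·log₂(0.096) = 0.3246
−0.203·log₂(0.203) = 0.4670
−0.162·log₂(0.162) = 0.4254
−0.195·log₂(0.195) = 0.4599
−0.344·log₂(0.344) = 0.5296
Sum ≈ 2.2064 → 2.206 bits.

2.206 bits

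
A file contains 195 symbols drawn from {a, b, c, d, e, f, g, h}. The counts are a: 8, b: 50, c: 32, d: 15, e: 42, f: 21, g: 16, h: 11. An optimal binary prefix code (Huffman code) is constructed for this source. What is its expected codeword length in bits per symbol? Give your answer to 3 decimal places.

2.785 bits/symbol

Probabilities are the counts divided by 195.
Repeatedly combine the two least-probable nodes; the expected code length is the sum of the merged weights.
merge 8/195 + 11/195 → 19/195
merge 1/13 + 16/195 → 31/195
merge 19/195 + 7/65 → 8/39
merge 31/195 + 32/195 → 21/65
merge 8/39 + 14/65 → 82/195
merge 10/39 + 21/65 → 113/195
merge 82/195 + 113/195 → 1
L = 19/195 + 31/195 + 8/39 + 21/65 + 82/195 + 113/195 + 1 = 181/65 ≈ 2.785 bits/symbol.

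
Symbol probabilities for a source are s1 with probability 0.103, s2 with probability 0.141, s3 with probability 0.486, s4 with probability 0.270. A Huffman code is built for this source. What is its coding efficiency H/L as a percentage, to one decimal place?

Entropy H = −Σ p log₂ p ≈ 1.7522 bits.
Huffman merges: 103/1000+141/1000→61/250; 61/250+27/100→257/500; 243/500+257/500→1. L = 879/500 ≈ 1.7580.
Efficiency = H/L = 1.7522/1.7580 = 99.7%.

99.7%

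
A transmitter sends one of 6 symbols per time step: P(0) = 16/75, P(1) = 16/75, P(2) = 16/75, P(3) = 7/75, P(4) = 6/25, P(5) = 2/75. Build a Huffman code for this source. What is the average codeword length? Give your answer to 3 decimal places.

2.453 bits/symbol

Repeatedly combine the two least-probable nodes; the expected code length is the sum of the merged weights.
merge 2/75 + 7/75 → 3/25
merge 3/25 + 16/75 → 1/3
merge 16/75 + 16/75 → 32/75
merge 6/25 + 1/3 → 43/75
merge 32/75 + 43/75 → 1
L = 3/25 + 1/3 + 32/75 + 43/75 + 1 = 184/75 ≈ 2.453 bits/symbol.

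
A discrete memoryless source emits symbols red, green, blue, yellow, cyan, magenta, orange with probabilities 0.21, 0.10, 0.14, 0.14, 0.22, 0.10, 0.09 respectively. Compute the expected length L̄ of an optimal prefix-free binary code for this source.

2.76 bits/symbol

Repeatedly combine the two least-probable nodes; the expected code length is the sum of the merged weights.
merge 9/100 + 1/10 → 19/100
merge 1/10 + 7/50 → 6/25
merge 7/50 + 19/100 → 33/100
merge 21/100 + 11/50 → 43/100
merge 6/25 + 33/100 → 57/100
merge 43/100 + 57/100 → 1
L = 19/100 + 6/25 + 33/100 + 43/100 + 57/100 + 1 = 69/25 = 2.76 bits/symbol.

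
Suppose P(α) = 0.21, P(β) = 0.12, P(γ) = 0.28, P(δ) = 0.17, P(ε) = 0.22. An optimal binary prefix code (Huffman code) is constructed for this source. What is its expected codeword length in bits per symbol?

2.29 bits/symbol

Repeatedly combine the two least-probable nodes; the expected code length is the sum of the merged weights.
merge 3/25 + 17/100 → 29/100
merge 21/100 + 11/50 → 43/100
merge 7/25 + 29/100 → 57/100
merge 43/100 + 57/100 → 1
L = 29/100 + 43/100 + 57/100 + 1 = 229/100 = 2.29 bits/symbol.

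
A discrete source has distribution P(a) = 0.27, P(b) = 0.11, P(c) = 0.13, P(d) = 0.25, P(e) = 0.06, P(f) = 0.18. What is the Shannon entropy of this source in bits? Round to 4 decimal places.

H = −Σ pᵢ log₂ pᵢ.
−0.27·log₂(0.27) = 0.5100
−0.11·log₂(0.11) = 0.3503
−0.13·log₂(0.13) = 0.3826
−0.25·log₂(0.25) = 0.5000
−0.06·log₂(0.06) = 0.2435
−0.18·log₂(0.18) = 0.4453
Sum ≈ 2.4318 → 2.4318 bits.

2.4318 bits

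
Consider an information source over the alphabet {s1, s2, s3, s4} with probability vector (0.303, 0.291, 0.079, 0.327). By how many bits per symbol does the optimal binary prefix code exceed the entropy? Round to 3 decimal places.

Entropy H = −Σ p log₂ p ≈ 1.8568 bits.
Huffman merges: 79/1000+291/1000→37/100; 303/1000+327/1000→63/100; 37/100+63/100→1. L = 2 ≈ 2.0000.
L − H = 2.0000 − 1.8568 = 0.143 bits.

0.143 bits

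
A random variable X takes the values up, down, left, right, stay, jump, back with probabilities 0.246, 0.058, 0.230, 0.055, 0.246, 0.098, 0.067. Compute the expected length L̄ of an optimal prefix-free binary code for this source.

2.556 bits/symbol

Repeatedly combine the two least-probable nodes; the expected code length is the sum of the merged weights.
merge 11/200 + 29/500 → 113/1000
merge 67/1000 + 49/500 → 33/200
merge 113/1000 + 33/200 → 139/500
merge 23/100 + 123/500 → 119/250
merge 123/500 + 139/500 → 131/250
merge 119/250 + 131/250 → 1
L = 113/1000 + 33/200 + 139/500 + 119/250 + 131/250 + 1 = 639/250 = 2.556 bits/symbol.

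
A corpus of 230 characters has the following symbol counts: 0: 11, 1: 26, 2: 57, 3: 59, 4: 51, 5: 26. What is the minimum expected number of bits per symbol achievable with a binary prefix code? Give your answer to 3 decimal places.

Probabilities are the counts divided by 230.
Repeatedly combine the two least-probable nodes; the expected code length is the sum of the merged weights.
merge 11/230 + 13/115 → 37/230
merge 13/115 + 37/230 → 63/230
merge 51/230 + 57/230 → 54/115
merge 59/230 + 63/230 → 61/115
merge 54/115 + 61/115 → 1
L = 37/230 + 63/230 + 54/115 + 61/115 + 1 = 56/23 ≈ 2.435 bits/symbol.

2.435 bits/symbol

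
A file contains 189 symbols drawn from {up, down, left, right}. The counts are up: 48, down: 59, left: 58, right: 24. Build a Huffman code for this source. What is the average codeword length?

2 bits/symbol

Probabilities are the counts divided by 189.
Repeatedly combine the two least-probable nodes; the expected code length is the sum of the merged weights.
merge 8/63 + 16/63 → 8/21
merge 58/189 + 59/189 → 13/21
merge 8/21 + 13/21 → 1
L = 8/21 + 13/21 + 1 = 2 bits/symbol.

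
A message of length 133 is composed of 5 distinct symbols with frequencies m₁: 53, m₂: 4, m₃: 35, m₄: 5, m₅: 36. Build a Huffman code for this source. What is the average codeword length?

2 bits/symbol

Probabilities are the counts divided by 133.
Repeatedly combine the two least-probable nodes; the expected code length is the sum of the merged weights.
merge 4/133 + 5/133 → 9/133
merge 9/133 + 5/19 → 44/133
merge 36/133 + 44/133 → 80/133
merge 53/133 + 80/133 → 1
L = 9/133 + 44/133 + 80/133 + 1 = 2 bits/symbol.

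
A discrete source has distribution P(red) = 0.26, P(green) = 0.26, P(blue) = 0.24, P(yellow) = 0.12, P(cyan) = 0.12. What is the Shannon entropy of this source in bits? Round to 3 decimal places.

H = −Σ pᵢ log₂ pᵢ.
−0.26·log₂(0.26) = 0.5053
−0.26·log₂(0.26) = 0.5053
−0.24·log₂(0.24) = 0.4941
−0.12·log₂(0.12) = 0.3671
−0.12·log₂(0.12) = 0.3671
Sum ≈ 2.2388 → 2.239 bits.

2.239 bits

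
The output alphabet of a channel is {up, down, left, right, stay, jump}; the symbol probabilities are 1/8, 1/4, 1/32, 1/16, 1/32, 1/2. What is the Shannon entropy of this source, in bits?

Each probability is a power of 1/2, so log₂(1/p) is an integer.
H = Σ p·log₂(1/p) = 1/8·3 + 1/4·2 + 1/32·5 + 1/16·4 + 1/32·5 + 1/2·1 = 1.9375 bits.

1.9375 bits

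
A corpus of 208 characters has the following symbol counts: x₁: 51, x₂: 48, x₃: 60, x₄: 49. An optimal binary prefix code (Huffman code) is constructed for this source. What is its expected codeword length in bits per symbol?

2 bits/symbol

Probabilities are the counts divided by 208.
Repeatedly combine the two least-probable nodes; the expected code length is the sum of the merged weights.
merge 3/13 + 49/208 → 97/208
merge 51/208 + 15/52 → 111/208
merge 97/208 + 111/208 → 1
L = 97/208 + 111/208 + 1 = 2 bits/symbol.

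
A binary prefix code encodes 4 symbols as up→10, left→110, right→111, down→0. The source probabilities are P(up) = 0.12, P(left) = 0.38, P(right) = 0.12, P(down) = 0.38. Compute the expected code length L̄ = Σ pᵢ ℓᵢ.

L̄ = Σ pᵢ·ℓᵢ = 0.12·2 + 0.38·3 + 0.12·3 + 0.38·1 = 2.12 bits/symbol.

2.12 bits/symbol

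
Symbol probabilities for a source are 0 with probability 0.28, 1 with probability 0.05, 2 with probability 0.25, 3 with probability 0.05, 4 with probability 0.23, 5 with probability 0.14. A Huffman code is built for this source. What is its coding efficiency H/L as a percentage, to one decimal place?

Entropy H = −Σ p log₂ p ≈ 2.3312 bits.
Huffman merges: 1/20+1/20→1/10; 1/10+7/50→6/25; 23/100+6/25→47/100; 1/4+7/25→53/100; 47/100+53/100→1. L = 117/50 ≈ 2.3400.
Efficiency = H/L = 2.3312/2.3400 = 99.6%.

99.6%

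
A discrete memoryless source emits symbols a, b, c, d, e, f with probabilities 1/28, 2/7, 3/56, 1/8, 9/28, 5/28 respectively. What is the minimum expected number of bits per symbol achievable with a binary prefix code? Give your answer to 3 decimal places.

2.304 bits/symbol

Repeatedly combine the two least-probable nodes; the expected code length is the sum of the merged weights.
merge 1/28 + 3/56 → 5/56
merge 5/56 + 1/8 → 3/14
merge 5/28 + 3/14 → 11/28
merge 2/7 + 9/28 → 17/28
merge 11/28 + 17/28 → 1
L = 5/56 + 3/14 + 11/28 + 17/28 + 1 = 129/56 ≈ 2.304 bits/symbol.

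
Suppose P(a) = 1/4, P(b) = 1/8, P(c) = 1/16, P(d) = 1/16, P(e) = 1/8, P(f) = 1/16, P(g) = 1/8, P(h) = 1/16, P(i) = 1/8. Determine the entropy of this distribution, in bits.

Each probability is a power of 1/2, so log₂(1/p) is an integer.
H = Σ p·log₂(1/p) = 1/4·2 + 1/8·3 + 1/16·4 + 1/16·4 + 1/8·3 + 1/16·4 + 1/8·3 + 1/16·4 + 1/8·3 = 3 bits.

3 bits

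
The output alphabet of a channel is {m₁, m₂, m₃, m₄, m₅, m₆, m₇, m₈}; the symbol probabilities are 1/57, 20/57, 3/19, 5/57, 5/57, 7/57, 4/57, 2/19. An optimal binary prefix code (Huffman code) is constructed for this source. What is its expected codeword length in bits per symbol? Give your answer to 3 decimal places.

Repeatedly combine the two least-probable nodes; the expected code length is the sum of the merged weights.
merge 1/57 + 4/57 → 5/57
merge 5/57 + 5/57 → 10/57
merge 5/57 + 2/19 → 11/57
merge 7/57 + 3/19 → 16/57
merge 10/57 + 11/57 → 7/19
merge 16/57 + 20/57 → 12/19
merge 7/19 + 12/19 → 1
L = 5/57 + 10/57 + 11/57 + 16/57 + 7/19 + 12/19 + 1 = 52/19 ≈ 2.737 bits/symbol.

2.737 bits/symbol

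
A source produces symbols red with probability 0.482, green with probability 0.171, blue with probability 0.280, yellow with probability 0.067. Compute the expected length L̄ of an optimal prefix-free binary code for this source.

1.756 bits/symbol

Repeatedly combine the two least-probable nodes; the expected code length is the sum of the merged weights.
merge 67/1000 + 171/1000 → 119/500
merge 119/500 + 7/25 → 259/500
merge 241/500 + 259/500 → 1
L = 119/500 + 259/500 + 1 = 439/250 = 1.756 bits/symbol.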